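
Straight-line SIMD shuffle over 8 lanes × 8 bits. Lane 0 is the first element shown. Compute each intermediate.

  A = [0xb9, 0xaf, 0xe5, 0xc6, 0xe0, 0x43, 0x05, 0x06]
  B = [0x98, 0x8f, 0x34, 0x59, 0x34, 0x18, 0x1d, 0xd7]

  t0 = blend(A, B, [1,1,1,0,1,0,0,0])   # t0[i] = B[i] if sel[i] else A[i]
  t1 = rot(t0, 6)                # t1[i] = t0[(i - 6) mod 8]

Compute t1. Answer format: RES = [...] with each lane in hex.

t0 = [0x98, 0x8f, 0x34, 0xc6, 0x34, 0x43, 0x05, 0x06]
t1 = [0x34, 0xc6, 0x34, 0x43, 0x05, 0x06, 0x98, 0x8f]

RES = [0x34, 0xc6, 0x34, 0x43, 0x05, 0x06, 0x98, 0x8f]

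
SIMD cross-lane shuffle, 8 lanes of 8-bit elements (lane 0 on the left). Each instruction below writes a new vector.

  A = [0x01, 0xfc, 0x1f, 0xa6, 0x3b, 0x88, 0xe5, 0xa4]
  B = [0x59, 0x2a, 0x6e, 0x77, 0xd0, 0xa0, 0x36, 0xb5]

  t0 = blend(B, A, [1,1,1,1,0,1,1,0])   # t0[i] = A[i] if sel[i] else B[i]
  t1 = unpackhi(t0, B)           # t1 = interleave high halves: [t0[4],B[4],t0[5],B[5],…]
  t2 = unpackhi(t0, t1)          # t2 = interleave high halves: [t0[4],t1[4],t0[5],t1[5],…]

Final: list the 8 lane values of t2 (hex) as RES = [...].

RES = [0xd0, 0xe5, 0x88, 0x36, 0xe5, 0xb5, 0xb5, 0xb5]

  t0: 01 fc 1f a6 d0 88 e5 b5
  t1: d0 d0 88 a0 e5 36 b5 b5
  t2: d0 e5 88 36 e5 b5 b5 b5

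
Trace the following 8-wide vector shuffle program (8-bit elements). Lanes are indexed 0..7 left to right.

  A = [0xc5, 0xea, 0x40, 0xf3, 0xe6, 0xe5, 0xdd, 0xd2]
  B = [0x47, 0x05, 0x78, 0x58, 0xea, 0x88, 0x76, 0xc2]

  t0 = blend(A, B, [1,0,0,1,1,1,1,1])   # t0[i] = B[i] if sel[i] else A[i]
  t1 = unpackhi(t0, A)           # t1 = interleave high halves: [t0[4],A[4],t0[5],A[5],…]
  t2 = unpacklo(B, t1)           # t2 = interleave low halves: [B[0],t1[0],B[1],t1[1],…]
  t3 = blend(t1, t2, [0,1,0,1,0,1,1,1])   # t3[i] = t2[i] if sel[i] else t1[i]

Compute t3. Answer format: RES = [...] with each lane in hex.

  t0: 47 ea 40 58 ea 88 76 c2
  t1: ea e6 88 e5 76 dd c2 d2
  t2: 47 ea 05 e6 78 88 58 e5
  t3: ea ea 88 e6 76 88 58 e5

RES = [ 0xea  0xea  0x88  0xe6  0x76  0x88  0x58  0xe5 ]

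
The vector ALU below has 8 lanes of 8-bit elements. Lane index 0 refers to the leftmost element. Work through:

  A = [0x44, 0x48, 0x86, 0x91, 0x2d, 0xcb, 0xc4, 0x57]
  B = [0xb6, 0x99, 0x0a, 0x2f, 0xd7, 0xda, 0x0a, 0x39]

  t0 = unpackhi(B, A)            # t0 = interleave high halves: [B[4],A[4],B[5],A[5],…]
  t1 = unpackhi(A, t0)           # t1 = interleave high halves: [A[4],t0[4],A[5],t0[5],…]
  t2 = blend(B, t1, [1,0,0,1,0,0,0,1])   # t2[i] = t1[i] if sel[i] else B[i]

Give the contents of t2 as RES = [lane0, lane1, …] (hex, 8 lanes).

RES = [ 0x2d  0x99  0x0a  0xc4  0xd7  0xda  0x0a  0x57 ]

t0 = [0xd7, 0x2d, 0xda, 0xcb, 0x0a, 0xc4, 0x39, 0x57]
t1 = [0x2d, 0x0a, 0xcb, 0xc4, 0xc4, 0x39, 0x57, 0x57]
t2 = [0x2d, 0x99, 0x0a, 0xc4, 0xd7, 0xda, 0x0a, 0x57]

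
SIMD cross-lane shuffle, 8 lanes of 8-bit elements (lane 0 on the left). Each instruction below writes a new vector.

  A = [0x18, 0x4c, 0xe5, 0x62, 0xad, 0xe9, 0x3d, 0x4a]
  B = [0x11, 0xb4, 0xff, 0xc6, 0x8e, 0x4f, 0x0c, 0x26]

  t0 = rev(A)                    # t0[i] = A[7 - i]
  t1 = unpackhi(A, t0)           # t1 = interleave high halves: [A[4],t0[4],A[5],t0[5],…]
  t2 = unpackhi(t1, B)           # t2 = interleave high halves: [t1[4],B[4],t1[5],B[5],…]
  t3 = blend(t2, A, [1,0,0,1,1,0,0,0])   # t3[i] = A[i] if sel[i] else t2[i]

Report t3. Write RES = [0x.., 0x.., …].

RES = [0x18, 0x8e, 0x4c, 0x62, 0xad, 0x0c, 0x18, 0x26]

→ t0 |4a|3d|e9|ad|62|e5|4c|18|
→ t1 |ad|62|e9|e5|3d|4c|4a|18|
→ t2 |3d|8e|4c|4f|4a|0c|18|26|
→ t3 |18|8e|4c|62|ad|0c|18|26|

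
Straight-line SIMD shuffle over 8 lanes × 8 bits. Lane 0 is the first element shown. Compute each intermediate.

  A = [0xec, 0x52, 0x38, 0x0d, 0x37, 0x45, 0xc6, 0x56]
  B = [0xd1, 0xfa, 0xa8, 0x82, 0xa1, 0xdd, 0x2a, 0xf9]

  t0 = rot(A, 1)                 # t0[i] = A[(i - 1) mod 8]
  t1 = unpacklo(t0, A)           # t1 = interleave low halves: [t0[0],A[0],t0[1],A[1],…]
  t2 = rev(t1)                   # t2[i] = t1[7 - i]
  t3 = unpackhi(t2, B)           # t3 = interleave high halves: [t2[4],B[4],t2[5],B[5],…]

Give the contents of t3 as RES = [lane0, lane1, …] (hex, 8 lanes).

→ t0 |56|ec|52|38|0d|37|45|c6|
→ t1 |56|ec|ec|52|52|38|38|0d|
→ t2 |0d|38|38|52|52|ec|ec|56|
→ t3 |52|a1|ec|dd|ec|2a|56|f9|

RES = [0x52, 0xa1, 0xec, 0xdd, 0xec, 0x2a, 0x56, 0xf9]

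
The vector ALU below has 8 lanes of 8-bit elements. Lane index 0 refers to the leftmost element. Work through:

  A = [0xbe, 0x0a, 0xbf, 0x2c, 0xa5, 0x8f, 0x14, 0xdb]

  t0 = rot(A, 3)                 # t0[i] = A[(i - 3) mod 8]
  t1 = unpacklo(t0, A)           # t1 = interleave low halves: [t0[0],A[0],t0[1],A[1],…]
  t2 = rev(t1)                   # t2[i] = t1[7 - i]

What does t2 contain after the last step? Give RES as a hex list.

t0 = [0x8f, 0x14, 0xdb, 0xbe, 0x0a, 0xbf, 0x2c, 0xa5]
t1 = [0x8f, 0xbe, 0x14, 0x0a, 0xdb, 0xbf, 0xbe, 0x2c]
t2 = [0x2c, 0xbe, 0xbf, 0xdb, 0x0a, 0x14, 0xbe, 0x8f]

RES = [0x2c, 0xbe, 0xbf, 0xdb, 0x0a, 0x14, 0xbe, 0x8f]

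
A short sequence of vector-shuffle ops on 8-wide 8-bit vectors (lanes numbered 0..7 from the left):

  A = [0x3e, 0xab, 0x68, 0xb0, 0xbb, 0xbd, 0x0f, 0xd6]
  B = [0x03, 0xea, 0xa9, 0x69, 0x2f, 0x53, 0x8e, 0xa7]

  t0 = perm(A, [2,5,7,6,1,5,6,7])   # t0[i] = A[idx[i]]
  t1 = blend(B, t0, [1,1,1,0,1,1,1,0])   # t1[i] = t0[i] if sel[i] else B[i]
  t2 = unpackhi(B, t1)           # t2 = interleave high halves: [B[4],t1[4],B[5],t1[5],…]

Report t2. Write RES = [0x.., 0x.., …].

→ t0 |68|bd|d6|0f|ab|bd|0f|d6|
→ t1 |68|bd|d6|69|ab|bd|0f|a7|
→ t2 |2f|ab|53|bd|8e|0f|a7|a7|

RES = [ 0x2f  0xab  0x53  0xbd  0x8e  0x0f  0xa7  0xa7 ]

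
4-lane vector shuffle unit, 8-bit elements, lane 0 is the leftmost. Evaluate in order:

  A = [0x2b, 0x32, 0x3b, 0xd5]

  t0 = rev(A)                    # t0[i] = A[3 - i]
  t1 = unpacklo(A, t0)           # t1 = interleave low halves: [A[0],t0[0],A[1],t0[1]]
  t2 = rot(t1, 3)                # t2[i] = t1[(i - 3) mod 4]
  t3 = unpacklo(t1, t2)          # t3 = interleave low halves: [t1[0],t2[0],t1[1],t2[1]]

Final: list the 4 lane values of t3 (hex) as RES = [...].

RES = [ 0x2b  0xd5  0xd5  0x32 ]

t0 = [0xd5, 0x3b, 0x32, 0x2b]
t1 = [0x2b, 0xd5, 0x32, 0x3b]
t2 = [0xd5, 0x32, 0x3b, 0x2b]
t3 = [0x2b, 0xd5, 0xd5, 0x32]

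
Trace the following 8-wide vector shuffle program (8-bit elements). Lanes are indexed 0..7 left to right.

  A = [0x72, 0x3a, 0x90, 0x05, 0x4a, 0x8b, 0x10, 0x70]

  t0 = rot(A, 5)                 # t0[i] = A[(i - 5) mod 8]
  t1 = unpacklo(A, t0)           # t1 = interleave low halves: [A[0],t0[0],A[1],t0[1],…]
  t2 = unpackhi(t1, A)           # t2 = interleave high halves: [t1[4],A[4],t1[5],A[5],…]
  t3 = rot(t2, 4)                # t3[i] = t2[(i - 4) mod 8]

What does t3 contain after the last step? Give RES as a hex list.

RES = [0x05, 0x10, 0x10, 0x70, 0x90, 0x4a, 0x8b, 0x8b]

t0 = [0x05, 0x4a, 0x8b, 0x10, 0x70, 0x72, 0x3a, 0x90]
t1 = [0x72, 0x05, 0x3a, 0x4a, 0x90, 0x8b, 0x05, 0x10]
t2 = [0x90, 0x4a, 0x8b, 0x8b, 0x05, 0x10, 0x10, 0x70]
t3 = [0x05, 0x10, 0x10, 0x70, 0x90, 0x4a, 0x8b, 0x8b]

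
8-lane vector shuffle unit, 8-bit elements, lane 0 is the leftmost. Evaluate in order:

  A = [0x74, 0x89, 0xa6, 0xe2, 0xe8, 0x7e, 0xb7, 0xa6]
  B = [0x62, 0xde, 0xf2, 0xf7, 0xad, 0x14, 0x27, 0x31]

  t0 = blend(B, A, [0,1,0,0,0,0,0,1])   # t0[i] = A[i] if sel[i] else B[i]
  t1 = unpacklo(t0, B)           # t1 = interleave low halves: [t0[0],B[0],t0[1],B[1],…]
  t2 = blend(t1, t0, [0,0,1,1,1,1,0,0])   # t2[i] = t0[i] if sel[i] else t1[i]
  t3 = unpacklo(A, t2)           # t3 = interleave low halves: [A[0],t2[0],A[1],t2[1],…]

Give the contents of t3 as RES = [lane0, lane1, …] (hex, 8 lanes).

RES = [ 0x74  0x62  0x89  0x62  0xa6  0xf2  0xe2  0xf7 ]

t0 = [0x62, 0x89, 0xf2, 0xf7, 0xad, 0x14, 0x27, 0xa6]
t1 = [0x62, 0x62, 0x89, 0xde, 0xf2, 0xf2, 0xf7, 0xf7]
t2 = [0x62, 0x62, 0xf2, 0xf7, 0xad, 0x14, 0xf7, 0xf7]
t3 = [0x74, 0x62, 0x89, 0x62, 0xa6, 0xf2, 0xe2, 0xf7]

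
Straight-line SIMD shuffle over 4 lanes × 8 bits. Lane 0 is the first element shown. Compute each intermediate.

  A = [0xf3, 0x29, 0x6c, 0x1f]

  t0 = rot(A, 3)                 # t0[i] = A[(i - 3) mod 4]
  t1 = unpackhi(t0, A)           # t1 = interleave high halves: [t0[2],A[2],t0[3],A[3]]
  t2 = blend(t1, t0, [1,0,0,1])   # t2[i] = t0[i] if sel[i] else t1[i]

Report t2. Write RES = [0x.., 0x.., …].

  t0: 29 6c 1f f3
  t1: 1f 6c f3 1f
  t2: 29 6c f3 f3

RES = [0x29, 0x6c, 0xf3, 0xf3]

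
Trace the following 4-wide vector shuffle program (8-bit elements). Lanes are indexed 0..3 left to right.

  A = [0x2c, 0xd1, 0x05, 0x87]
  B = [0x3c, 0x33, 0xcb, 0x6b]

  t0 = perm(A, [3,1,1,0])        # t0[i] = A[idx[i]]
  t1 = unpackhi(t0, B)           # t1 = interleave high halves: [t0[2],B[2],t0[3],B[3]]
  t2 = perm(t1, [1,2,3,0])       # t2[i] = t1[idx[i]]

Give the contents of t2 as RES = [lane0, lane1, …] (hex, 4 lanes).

RES = [ 0xcb  0x2c  0x6b  0xd1 ]

t0 = [0x87, 0xd1, 0xd1, 0x2c]
t1 = [0xd1, 0xcb, 0x2c, 0x6b]
t2 = [0xcb, 0x2c, 0x6b, 0xd1]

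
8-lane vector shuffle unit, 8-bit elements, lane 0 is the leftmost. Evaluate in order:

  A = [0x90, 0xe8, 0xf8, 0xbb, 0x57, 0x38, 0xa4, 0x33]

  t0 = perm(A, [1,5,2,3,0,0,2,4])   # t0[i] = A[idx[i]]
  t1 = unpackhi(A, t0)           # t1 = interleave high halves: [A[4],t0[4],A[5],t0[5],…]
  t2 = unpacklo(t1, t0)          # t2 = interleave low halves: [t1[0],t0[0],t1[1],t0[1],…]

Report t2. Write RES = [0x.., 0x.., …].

RES = [ 0x57  0xe8  0x90  0x38  0x38  0xf8  0x90  0xbb ]

t0 = [0xe8, 0x38, 0xf8, 0xbb, 0x90, 0x90, 0xf8, 0x57]
t1 = [0x57, 0x90, 0x38, 0x90, 0xa4, 0xf8, 0x33, 0x57]
t2 = [0x57, 0xe8, 0x90, 0x38, 0x38, 0xf8, 0x90, 0xbb]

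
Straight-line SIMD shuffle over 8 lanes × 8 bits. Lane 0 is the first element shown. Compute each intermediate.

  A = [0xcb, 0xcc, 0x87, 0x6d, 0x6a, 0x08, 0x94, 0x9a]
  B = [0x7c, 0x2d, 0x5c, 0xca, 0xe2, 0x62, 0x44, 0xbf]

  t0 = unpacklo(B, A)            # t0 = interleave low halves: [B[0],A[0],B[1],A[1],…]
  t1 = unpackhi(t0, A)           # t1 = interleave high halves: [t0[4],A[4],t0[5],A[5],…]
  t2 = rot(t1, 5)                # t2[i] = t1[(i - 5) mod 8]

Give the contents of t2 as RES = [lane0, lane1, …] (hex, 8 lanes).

RES = [0x08, 0xca, 0x94, 0x6d, 0x9a, 0x5c, 0x6a, 0x87]

  t0: 7c cb 2d cc 5c 87 ca 6d
  t1: 5c 6a 87 08 ca 94 6d 9a
  t2: 08 ca 94 6d 9a 5c 6a 87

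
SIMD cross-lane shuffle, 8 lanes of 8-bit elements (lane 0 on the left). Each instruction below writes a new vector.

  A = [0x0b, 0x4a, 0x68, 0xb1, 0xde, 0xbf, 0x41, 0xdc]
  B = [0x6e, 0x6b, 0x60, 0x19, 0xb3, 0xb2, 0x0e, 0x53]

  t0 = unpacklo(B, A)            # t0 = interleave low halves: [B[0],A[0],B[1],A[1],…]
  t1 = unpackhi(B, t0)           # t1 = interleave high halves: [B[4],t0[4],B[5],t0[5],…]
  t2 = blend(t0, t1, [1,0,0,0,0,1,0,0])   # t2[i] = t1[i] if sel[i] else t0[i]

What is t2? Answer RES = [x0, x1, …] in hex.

RES = [0xb3, 0x0b, 0x6b, 0x4a, 0x60, 0x19, 0x19, 0xb1]

t0 = [0x6e, 0x0b, 0x6b, 0x4a, 0x60, 0x68, 0x19, 0xb1]
t1 = [0xb3, 0x60, 0xb2, 0x68, 0x0e, 0x19, 0x53, 0xb1]
t2 = [0xb3, 0x0b, 0x6b, 0x4a, 0x60, 0x19, 0x19, 0xb1]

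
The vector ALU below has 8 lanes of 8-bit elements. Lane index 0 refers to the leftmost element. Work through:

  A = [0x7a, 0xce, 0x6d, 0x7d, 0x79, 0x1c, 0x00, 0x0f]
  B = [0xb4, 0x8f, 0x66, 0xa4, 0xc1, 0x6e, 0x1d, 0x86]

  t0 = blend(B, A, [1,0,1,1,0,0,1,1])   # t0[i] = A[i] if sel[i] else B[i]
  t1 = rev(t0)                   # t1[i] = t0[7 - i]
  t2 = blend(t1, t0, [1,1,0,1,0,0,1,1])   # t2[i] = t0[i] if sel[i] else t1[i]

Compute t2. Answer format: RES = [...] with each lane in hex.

RES = [ 0x7a  0x8f  0x6e  0x7d  0x7d  0x6d  0x00  0x0f ]

t0 = [0x7a, 0x8f, 0x6d, 0x7d, 0xc1, 0x6e, 0x00, 0x0f]
t1 = [0x0f, 0x00, 0x6e, 0xc1, 0x7d, 0x6d, 0x8f, 0x7a]
t2 = [0x7a, 0x8f, 0x6e, 0x7d, 0x7d, 0x6d, 0x00, 0x0f]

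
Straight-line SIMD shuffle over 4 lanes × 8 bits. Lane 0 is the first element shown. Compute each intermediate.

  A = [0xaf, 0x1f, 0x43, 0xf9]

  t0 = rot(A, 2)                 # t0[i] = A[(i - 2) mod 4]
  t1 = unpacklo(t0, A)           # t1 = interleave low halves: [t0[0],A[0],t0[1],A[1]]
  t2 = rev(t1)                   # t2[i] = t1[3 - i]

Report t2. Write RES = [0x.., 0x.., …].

  t0: 43 f9 af 1f
  t1: 43 af f9 1f
  t2: 1f f9 af 43

RES = [0x1f, 0xf9, 0xaf, 0x43]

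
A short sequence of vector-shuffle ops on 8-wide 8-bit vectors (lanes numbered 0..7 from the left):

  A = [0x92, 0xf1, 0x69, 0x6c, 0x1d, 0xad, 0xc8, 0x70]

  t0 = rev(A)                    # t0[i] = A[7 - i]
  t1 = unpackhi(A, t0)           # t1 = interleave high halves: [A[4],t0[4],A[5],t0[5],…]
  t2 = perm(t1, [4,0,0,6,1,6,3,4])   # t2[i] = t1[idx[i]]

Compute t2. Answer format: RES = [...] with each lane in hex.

  t0: 70 c8 ad 1d 6c 69 f1 92
  t1: 1d 6c ad 69 c8 f1 70 92
  t2: c8 1d 1d 70 6c 70 69 c8

RES = [ 0xc8  0x1d  0x1d  0x70  0x6c  0x70  0x69  0xc8 ]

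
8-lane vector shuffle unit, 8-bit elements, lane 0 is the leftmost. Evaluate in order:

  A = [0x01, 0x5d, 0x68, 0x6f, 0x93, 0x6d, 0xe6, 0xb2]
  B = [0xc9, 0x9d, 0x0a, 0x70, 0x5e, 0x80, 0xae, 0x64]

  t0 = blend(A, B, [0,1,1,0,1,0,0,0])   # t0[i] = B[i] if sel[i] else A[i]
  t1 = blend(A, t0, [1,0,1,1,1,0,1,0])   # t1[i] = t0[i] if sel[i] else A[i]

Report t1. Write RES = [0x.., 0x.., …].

RES = [0x01, 0x5d, 0x0a, 0x6f, 0x5e, 0x6d, 0xe6, 0xb2]

  t0: 01 9d 0a 6f 5e 6d e6 b2
  t1: 01 5d 0a 6f 5e 6d e6 b2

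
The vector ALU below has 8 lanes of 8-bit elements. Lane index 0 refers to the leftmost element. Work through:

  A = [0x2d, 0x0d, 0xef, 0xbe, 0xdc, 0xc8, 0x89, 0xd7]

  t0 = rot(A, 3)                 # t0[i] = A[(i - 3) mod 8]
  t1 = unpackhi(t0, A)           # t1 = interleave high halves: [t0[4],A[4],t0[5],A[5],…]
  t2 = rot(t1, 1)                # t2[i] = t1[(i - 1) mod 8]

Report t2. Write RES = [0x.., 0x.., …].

→ t0 |c8|89|d7|2d|0d|ef|be|dc|
→ t1 |0d|dc|ef|c8|be|89|dc|d7|
→ t2 |d7|0d|dc|ef|c8|be|89|dc|

RES = [0xd7, 0x0d, 0xdc, 0xef, 0xc8, 0xbe, 0x89, 0xdc]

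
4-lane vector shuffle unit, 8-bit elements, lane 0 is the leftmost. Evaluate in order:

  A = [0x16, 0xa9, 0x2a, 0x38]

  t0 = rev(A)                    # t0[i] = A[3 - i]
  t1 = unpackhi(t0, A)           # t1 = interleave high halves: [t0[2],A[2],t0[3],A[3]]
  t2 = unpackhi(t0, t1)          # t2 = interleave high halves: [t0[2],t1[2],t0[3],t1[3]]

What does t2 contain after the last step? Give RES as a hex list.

  t0: 38 2a a9 16
  t1: a9 2a 16 38
  t2: a9 16 16 38

RES = [ 0xa9  0x16  0x16  0x38 ]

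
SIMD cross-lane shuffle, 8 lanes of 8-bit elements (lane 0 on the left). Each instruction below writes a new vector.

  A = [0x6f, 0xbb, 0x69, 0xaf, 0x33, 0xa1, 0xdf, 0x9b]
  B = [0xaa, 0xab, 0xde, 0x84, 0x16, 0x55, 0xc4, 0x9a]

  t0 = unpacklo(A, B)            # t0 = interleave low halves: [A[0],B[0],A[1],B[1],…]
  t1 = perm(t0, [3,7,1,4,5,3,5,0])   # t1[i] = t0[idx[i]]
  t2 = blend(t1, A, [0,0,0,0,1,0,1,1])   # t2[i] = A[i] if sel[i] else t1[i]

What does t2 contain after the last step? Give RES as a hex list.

RES = [0xab, 0x84, 0xaa, 0x69, 0x33, 0xab, 0xdf, 0x9b]

→ t0 |6f|aa|bb|ab|69|de|af|84|
→ t1 |ab|84|aa|69|de|ab|de|6f|
→ t2 |ab|84|aa|69|33|ab|df|9b|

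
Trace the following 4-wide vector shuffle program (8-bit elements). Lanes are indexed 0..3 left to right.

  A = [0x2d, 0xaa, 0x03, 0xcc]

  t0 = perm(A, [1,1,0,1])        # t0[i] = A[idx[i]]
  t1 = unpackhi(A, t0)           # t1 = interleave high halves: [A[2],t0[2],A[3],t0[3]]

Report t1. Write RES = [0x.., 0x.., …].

→ t0 |aa|aa|2d|aa|
→ t1 |03|2d|cc|aa|

RES = [0x03, 0x2d, 0xcc, 0xaa]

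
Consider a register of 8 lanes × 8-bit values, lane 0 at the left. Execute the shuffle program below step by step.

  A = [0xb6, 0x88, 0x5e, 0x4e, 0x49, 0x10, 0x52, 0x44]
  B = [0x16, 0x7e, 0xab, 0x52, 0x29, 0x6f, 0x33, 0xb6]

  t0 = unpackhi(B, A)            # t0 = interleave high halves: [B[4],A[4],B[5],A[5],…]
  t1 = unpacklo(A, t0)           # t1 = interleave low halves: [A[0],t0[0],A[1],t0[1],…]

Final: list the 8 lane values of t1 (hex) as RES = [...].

t0 = [0x29, 0x49, 0x6f, 0x10, 0x33, 0x52, 0xb6, 0x44]
t1 = [0xb6, 0x29, 0x88, 0x49, 0x5e, 0x6f, 0x4e, 0x10]

RES = [0xb6, 0x29, 0x88, 0x49, 0x5e, 0x6f, 0x4e, 0x10]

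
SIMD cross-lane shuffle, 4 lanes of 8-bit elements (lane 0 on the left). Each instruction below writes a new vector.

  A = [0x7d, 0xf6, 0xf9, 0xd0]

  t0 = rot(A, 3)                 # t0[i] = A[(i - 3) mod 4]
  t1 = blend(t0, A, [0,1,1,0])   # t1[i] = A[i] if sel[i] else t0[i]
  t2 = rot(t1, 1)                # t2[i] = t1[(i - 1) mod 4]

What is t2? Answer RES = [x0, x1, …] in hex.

RES = [ 0x7d  0xf6  0xf6  0xf9 ]

→ t0 |f6|f9|d0|7d|
→ t1 |f6|f6|f9|7d|
→ t2 |7d|f6|f6|f9|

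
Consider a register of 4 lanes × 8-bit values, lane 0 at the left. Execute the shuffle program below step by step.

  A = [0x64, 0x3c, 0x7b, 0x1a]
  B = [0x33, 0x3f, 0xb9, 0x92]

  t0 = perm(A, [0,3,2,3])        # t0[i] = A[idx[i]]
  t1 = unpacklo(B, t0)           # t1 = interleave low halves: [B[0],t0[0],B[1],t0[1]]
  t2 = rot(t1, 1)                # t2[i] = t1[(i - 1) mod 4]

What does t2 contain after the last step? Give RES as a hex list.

→ t0 |64|1a|7b|1a|
→ t1 |33|64|3f|1a|
→ t2 |1a|33|64|3f|

RES = [ 0x1a  0x33  0x64  0x3f ]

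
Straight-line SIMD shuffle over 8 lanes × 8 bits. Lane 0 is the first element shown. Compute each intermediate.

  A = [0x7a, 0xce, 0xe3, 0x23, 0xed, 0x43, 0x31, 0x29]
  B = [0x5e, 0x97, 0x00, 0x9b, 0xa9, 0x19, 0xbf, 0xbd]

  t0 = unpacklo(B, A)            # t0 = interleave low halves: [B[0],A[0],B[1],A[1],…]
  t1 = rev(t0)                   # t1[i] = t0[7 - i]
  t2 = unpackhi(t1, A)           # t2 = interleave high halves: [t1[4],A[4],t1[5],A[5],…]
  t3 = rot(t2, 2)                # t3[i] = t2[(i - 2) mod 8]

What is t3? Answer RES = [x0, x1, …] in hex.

RES = [ 0x5e  0x29  0xce  0xed  0x97  0x43  0x7a  0x31 ]

t0 = [0x5e, 0x7a, 0x97, 0xce, 0x00, 0xe3, 0x9b, 0x23]
t1 = [0x23, 0x9b, 0xe3, 0x00, 0xce, 0x97, 0x7a, 0x5e]
t2 = [0xce, 0xed, 0x97, 0x43, 0x7a, 0x31, 0x5e, 0x29]
t3 = [0x5e, 0x29, 0xce, 0xed, 0x97, 0x43, 0x7a, 0x31]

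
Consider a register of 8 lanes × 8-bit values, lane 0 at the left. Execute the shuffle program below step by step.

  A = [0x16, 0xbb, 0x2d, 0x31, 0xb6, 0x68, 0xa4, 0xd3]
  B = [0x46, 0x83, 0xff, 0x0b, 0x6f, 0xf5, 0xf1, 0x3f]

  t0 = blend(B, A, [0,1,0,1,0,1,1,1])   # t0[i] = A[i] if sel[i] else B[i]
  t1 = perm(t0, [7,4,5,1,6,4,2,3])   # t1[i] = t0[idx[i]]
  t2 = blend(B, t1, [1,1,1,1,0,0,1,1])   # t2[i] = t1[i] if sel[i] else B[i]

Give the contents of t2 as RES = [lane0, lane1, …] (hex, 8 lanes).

RES = [0xd3, 0x6f, 0x68, 0xbb, 0x6f, 0xf5, 0xff, 0x31]

→ t0 |46|bb|ff|31|6f|68|a4|d3|
→ t1 |d3|6f|68|bb|a4|6f|ff|31|
→ t2 |d3|6f|68|bb|6f|f5|ff|31|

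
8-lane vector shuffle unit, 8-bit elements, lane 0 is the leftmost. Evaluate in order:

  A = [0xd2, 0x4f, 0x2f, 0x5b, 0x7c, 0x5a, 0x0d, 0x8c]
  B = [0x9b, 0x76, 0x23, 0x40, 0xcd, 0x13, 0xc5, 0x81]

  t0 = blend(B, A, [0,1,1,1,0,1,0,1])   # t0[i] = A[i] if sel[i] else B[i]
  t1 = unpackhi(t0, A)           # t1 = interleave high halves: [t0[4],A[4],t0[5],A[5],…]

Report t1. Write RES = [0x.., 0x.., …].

RES = [0xcd, 0x7c, 0x5a, 0x5a, 0xc5, 0x0d, 0x8c, 0x8c]

t0 = [0x9b, 0x4f, 0x2f, 0x5b, 0xcd, 0x5a, 0xc5, 0x8c]
t1 = [0xcd, 0x7c, 0x5a, 0x5a, 0xc5, 0x0d, 0x8c, 0x8c]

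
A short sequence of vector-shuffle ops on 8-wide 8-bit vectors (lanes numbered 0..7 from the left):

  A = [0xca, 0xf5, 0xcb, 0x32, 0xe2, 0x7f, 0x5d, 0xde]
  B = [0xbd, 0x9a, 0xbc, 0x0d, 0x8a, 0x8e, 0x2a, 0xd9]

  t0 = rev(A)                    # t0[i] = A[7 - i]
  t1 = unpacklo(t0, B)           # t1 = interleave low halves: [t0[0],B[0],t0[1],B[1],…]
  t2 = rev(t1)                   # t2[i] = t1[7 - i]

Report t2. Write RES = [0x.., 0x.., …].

RES = [0x0d, 0xe2, 0xbc, 0x7f, 0x9a, 0x5d, 0xbd, 0xde]

  t0: de 5d 7f e2 32 cb f5 ca
  t1: de bd 5d 9a 7f bc e2 0d
  t2: 0d e2 bc 7f 9a 5d bd de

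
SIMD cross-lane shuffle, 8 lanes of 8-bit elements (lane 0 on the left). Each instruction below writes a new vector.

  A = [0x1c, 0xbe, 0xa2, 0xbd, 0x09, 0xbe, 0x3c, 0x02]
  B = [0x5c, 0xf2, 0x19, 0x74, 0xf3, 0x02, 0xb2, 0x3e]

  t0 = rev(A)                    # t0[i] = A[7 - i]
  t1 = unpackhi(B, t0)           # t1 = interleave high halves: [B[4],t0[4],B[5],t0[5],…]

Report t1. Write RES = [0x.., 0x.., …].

RES = [0xf3, 0xbd, 0x02, 0xa2, 0xb2, 0xbe, 0x3e, 0x1c]

t0 = [0x02, 0x3c, 0xbe, 0x09, 0xbd, 0xa2, 0xbe, 0x1c]
t1 = [0xf3, 0xbd, 0x02, 0xa2, 0xb2, 0xbe, 0x3e, 0x1c]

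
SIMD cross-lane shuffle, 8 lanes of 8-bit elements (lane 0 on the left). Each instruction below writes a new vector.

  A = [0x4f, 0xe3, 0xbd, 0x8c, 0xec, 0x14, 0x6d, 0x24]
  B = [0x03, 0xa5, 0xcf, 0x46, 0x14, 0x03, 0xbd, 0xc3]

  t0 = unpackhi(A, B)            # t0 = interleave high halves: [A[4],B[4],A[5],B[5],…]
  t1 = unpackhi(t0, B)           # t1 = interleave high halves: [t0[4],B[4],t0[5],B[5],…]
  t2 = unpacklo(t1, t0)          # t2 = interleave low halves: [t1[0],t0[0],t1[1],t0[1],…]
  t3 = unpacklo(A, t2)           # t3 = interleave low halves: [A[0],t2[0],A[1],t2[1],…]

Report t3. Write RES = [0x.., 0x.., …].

RES = [0x4f, 0x6d, 0xe3, 0xec, 0xbd, 0x14, 0x8c, 0x14]

  t0: ec 14 14 03 6d bd 24 c3
  t1: 6d 14 bd 03 24 bd c3 c3
  t2: 6d ec 14 14 bd 14 03 03
  t3: 4f 6d e3 ec bd 14 8c 14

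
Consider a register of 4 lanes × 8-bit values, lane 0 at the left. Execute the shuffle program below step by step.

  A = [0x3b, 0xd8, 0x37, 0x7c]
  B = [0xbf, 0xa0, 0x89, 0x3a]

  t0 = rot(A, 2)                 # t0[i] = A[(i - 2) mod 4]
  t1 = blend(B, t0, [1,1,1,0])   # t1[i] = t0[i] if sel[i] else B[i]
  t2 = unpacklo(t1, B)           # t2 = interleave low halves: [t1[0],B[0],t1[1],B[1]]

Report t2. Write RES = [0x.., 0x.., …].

RES = [ 0x37  0xbf  0x7c  0xa0 ]

  t0: 37 7c 3b d8
  t1: 37 7c 3b 3a
  t2: 37 bf 7c a0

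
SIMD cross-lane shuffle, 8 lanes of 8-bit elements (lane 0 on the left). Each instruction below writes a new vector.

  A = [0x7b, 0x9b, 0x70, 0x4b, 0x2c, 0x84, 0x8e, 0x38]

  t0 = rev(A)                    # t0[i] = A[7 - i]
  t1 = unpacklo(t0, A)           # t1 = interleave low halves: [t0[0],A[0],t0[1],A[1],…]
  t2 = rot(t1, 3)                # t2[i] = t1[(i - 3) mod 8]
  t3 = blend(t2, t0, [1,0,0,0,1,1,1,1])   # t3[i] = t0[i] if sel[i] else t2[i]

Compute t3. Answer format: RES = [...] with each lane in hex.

RES = [ 0x38  0x2c  0x4b  0x38  0x4b  0x70  0x9b  0x7b ]

  t0: 38 8e 84 2c 4b 70 9b 7b
  t1: 38 7b 8e 9b 84 70 2c 4b
  t2: 70 2c 4b 38 7b 8e 9b 84
  t3: 38 2c 4b 38 4b 70 9b 7b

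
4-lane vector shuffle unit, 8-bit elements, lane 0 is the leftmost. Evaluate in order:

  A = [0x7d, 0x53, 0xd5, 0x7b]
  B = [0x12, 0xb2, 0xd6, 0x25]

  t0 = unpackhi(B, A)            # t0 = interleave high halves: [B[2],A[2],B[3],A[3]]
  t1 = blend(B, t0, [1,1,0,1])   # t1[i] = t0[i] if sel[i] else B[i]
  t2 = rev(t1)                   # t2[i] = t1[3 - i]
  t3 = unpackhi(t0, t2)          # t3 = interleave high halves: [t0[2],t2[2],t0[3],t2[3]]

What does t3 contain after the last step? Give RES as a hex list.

t0 = [0xd6, 0xd5, 0x25, 0x7b]
t1 = [0xd6, 0xd5, 0xd6, 0x7b]
t2 = [0x7b, 0xd6, 0xd5, 0xd6]
t3 = [0x25, 0xd5, 0x7b, 0xd6]

RES = [ 0x25  0xd5  0x7b  0xd6 ]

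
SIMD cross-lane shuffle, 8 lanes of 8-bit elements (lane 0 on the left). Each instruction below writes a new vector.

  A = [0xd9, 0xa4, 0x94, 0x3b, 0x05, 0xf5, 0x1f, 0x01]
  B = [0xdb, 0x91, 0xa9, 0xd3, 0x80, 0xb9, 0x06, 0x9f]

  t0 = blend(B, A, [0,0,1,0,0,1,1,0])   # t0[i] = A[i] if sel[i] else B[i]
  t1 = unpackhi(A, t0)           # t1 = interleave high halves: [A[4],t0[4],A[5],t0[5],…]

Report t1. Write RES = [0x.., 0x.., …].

  t0: db 91 94 d3 80 f5 1f 9f
  t1: 05 80 f5 f5 1f 1f 01 9f

RES = [0x05, 0x80, 0xf5, 0xf5, 0x1f, 0x1f, 0x01, 0x9f]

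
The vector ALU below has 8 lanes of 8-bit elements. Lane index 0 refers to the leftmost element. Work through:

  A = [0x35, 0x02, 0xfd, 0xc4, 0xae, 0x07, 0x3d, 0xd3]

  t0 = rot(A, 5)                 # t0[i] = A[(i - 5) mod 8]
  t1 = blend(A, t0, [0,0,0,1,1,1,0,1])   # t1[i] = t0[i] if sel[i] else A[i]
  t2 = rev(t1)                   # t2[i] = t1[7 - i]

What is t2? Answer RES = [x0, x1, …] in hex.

→ t0 |c4|ae|07|3d|d3|35|02|fd|
→ t1 |35|02|fd|3d|d3|35|3d|fd|
→ t2 |fd|3d|35|d3|3d|fd|02|35|

RES = [ 0xfd  0x3d  0x35  0xd3  0x3d  0xfd  0x02  0x35 ]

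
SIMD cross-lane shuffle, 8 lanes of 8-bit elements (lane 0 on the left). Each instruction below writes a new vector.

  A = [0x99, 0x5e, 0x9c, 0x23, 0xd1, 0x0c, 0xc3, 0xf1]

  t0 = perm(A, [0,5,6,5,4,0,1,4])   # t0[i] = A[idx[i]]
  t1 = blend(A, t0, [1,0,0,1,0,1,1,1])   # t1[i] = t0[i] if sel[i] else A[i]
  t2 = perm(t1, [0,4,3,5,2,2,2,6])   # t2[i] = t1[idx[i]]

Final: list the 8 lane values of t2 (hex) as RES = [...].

t0 = [0x99, 0x0c, 0xc3, 0x0c, 0xd1, 0x99, 0x5e, 0xd1]
t1 = [0x99, 0x5e, 0x9c, 0x0c, 0xd1, 0x99, 0x5e, 0xd1]
t2 = [0x99, 0xd1, 0x0c, 0x99, 0x9c, 0x9c, 0x9c, 0x5e]

RES = [ 0x99  0xd1  0x0c  0x99  0x9c  0x9c  0x9c  0x5e ]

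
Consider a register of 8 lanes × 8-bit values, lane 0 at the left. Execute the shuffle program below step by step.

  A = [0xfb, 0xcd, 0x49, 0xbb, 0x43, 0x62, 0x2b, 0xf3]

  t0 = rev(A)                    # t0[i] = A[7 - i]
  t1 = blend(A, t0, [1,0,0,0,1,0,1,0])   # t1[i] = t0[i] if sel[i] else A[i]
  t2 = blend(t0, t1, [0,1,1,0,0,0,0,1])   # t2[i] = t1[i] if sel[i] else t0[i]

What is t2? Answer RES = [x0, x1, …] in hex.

  t0: f3 2b 62 43 bb 49 cd fb
  t1: f3 cd 49 bb bb 62 cd f3
  t2: f3 cd 49 43 bb 49 cd f3

RES = [ 0xf3  0xcd  0x49  0x43  0xbb  0x49  0xcd  0xf3 ]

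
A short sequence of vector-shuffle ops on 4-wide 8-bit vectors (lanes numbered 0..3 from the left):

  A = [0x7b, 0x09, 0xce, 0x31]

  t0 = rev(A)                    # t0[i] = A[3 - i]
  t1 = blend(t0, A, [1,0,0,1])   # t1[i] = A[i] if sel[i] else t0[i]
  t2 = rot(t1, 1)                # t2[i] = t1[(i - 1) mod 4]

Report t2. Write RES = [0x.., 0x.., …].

  t0: 31 ce 09 7b
  t1: 7b ce 09 31
  t2: 31 7b ce 09

RES = [ 0x31  0x7b  0xce  0x09 ]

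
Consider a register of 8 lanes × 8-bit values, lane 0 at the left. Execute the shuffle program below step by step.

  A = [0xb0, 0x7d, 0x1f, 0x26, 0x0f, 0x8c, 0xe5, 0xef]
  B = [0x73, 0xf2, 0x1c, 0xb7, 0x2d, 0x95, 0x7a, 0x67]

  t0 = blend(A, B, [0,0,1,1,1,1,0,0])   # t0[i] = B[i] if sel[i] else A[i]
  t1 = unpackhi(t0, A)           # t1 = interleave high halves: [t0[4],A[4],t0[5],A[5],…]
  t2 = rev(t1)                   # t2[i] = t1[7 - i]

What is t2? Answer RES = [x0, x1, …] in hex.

  t0: b0 7d 1c b7 2d 95 e5 ef
  t1: 2d 0f 95 8c e5 e5 ef ef
  t2: ef ef e5 e5 8c 95 0f 2d

RES = [ 0xef  0xef  0xe5  0xe5  0x8c  0x95  0x0f  0x2d ]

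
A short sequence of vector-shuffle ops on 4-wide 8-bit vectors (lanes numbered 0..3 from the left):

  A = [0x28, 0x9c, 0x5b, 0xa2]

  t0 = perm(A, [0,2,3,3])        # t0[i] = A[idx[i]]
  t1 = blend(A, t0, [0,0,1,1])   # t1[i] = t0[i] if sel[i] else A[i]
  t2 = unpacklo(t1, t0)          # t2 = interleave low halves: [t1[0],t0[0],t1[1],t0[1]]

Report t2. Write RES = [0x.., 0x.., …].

RES = [0x28, 0x28, 0x9c, 0x5b]

→ t0 |28|5b|a2|a2|
→ t1 |28|9c|a2|a2|
→ t2 |28|28|9c|5b|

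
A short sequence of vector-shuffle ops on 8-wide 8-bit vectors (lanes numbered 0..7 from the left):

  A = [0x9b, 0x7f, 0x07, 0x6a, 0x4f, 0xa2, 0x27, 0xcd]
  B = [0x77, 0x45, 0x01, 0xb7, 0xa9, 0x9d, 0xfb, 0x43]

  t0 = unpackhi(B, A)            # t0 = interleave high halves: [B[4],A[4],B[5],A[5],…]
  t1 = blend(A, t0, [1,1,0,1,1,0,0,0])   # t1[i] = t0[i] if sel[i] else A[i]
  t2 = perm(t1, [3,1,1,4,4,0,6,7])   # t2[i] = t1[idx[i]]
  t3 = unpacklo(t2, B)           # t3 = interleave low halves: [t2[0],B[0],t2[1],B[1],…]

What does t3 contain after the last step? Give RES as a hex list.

RES = [ 0xa2  0x77  0x4f  0x45  0x4f  0x01  0xfb  0xb7 ]

→ t0 |a9|4f|9d|a2|fb|27|43|cd|
→ t1 |a9|4f|07|a2|fb|a2|27|cd|
→ t2 |a2|4f|4f|fb|fb|a9|27|cd|
→ t3 |a2|77|4f|45|4f|01|fb|b7|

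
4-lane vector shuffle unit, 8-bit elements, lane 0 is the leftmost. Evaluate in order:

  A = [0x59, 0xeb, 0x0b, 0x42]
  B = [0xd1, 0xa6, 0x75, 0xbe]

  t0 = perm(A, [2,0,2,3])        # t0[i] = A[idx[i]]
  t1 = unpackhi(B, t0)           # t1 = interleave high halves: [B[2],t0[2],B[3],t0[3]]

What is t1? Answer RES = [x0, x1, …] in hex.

RES = [0x75, 0x0b, 0xbe, 0x42]

  t0: 0b 59 0b 42
  t1: 75 0b be 42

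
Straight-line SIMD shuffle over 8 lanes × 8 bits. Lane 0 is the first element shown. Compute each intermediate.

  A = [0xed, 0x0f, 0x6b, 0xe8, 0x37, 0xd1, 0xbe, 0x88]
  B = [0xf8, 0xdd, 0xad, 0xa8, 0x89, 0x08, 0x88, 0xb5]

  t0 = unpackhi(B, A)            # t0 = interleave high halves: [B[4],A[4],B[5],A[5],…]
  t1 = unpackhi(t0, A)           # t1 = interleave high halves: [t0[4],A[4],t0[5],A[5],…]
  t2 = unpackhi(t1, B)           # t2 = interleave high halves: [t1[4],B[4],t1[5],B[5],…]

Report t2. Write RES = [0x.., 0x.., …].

  t0: 89 37 08 d1 88 be b5 88
  t1: 88 37 be d1 b5 be 88 88
  t2: b5 89 be 08 88 88 88 b5

RES = [ 0xb5  0x89  0xbe  0x08  0x88  0x88  0x88  0xb5 ]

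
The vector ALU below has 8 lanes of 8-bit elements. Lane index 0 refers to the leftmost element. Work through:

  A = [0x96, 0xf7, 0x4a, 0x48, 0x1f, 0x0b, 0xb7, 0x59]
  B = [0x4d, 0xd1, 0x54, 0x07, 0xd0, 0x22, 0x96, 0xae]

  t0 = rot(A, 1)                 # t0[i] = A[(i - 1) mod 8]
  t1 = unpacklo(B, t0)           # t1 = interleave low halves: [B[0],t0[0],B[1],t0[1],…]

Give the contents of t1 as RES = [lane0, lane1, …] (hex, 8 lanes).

RES = [0x4d, 0x59, 0xd1, 0x96, 0x54, 0xf7, 0x07, 0x4a]

  t0: 59 96 f7 4a 48 1f 0b b7
  t1: 4d 59 d1 96 54 f7 07 4a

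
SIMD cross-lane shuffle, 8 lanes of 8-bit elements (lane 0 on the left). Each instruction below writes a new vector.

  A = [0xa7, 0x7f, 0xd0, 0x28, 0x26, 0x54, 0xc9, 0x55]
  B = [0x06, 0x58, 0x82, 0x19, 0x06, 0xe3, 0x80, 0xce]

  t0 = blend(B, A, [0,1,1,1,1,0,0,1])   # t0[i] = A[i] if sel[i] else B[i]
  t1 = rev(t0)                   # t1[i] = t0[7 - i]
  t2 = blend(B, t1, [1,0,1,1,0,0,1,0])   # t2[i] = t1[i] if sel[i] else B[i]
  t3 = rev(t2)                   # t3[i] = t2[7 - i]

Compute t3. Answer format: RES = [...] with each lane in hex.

RES = [0xce, 0x7f, 0xe3, 0x06, 0x26, 0xe3, 0x58, 0x55]

t0 = [0x06, 0x7f, 0xd0, 0x28, 0x26, 0xe3, 0x80, 0x55]
t1 = [0x55, 0x80, 0xe3, 0x26, 0x28, 0xd0, 0x7f, 0x06]
t2 = [0x55, 0x58, 0xe3, 0x26, 0x06, 0xe3, 0x7f, 0xce]
t3 = [0xce, 0x7f, 0xe3, 0x06, 0x26, 0xe3, 0x58, 0x55]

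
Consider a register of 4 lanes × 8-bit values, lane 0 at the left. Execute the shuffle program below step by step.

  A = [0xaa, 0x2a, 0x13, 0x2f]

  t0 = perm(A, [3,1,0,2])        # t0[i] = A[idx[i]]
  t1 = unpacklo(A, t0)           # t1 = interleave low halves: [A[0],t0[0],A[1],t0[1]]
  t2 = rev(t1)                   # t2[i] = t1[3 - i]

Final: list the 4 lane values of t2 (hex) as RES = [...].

  t0: 2f 2a aa 13
  t1: aa 2f 2a 2a
  t2: 2a 2a 2f aa

RES = [0x2a, 0x2a, 0x2f, 0xaa]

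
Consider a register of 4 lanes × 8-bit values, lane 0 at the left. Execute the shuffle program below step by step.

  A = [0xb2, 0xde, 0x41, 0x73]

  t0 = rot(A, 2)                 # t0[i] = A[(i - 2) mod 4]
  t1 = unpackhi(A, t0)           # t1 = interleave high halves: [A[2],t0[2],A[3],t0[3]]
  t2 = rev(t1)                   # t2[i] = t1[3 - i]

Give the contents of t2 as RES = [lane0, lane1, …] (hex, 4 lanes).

RES = [0xde, 0x73, 0xb2, 0x41]

→ t0 |41|73|b2|de|
→ t1 |41|b2|73|de|
→ t2 |de|73|b2|41|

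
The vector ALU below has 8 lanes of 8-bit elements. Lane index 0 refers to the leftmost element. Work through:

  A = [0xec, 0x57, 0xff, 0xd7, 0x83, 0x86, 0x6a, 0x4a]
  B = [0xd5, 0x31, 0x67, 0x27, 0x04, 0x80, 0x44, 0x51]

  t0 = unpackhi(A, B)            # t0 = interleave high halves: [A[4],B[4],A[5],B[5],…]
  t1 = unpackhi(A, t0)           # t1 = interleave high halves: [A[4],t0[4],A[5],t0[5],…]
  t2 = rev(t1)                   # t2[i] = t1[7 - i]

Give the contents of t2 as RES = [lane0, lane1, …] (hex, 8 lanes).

  t0: 83 04 86 80 6a 44 4a 51
  t1: 83 6a 86 44 6a 4a 4a 51
  t2: 51 4a 4a 6a 44 86 6a 83

RES = [ 0x51  0x4a  0x4a  0x6a  0x44  0x86  0x6a  0x83 ]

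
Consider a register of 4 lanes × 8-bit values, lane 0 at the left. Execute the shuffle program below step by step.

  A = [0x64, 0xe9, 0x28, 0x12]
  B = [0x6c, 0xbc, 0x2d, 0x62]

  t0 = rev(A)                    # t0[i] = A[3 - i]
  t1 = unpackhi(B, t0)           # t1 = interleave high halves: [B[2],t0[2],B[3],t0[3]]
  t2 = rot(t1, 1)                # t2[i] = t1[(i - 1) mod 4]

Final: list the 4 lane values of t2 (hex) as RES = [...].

RES = [ 0x64  0x2d  0xe9  0x62 ]

  t0: 12 28 e9 64
  t1: 2d e9 62 64
  t2: 64 2d e9 62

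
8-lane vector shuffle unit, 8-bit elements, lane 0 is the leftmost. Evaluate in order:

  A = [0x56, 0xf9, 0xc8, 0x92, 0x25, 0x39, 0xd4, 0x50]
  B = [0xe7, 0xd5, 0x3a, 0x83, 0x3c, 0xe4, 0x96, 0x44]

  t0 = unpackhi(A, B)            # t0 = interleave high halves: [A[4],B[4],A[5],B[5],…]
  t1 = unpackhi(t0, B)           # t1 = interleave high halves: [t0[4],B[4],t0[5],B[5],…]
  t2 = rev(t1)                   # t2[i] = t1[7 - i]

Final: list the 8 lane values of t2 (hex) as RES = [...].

t0 = [0x25, 0x3c, 0x39, 0xe4, 0xd4, 0x96, 0x50, 0x44]
t1 = [0xd4, 0x3c, 0x96, 0xe4, 0x50, 0x96, 0x44, 0x44]
t2 = [0x44, 0x44, 0x96, 0x50, 0xe4, 0x96, 0x3c, 0xd4]

RES = [0x44, 0x44, 0x96, 0x50, 0xe4, 0x96, 0x3c, 0xd4]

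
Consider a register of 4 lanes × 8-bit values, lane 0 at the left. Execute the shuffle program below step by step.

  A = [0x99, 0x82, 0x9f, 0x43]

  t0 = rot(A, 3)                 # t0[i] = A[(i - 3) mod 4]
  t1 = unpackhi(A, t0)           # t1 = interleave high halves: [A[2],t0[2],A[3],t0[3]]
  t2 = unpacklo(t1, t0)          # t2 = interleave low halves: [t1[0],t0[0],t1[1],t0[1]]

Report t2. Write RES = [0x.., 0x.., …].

RES = [ 0x9f  0x82  0x43  0x9f ]

→ t0 |82|9f|43|99|
→ t1 |9f|43|43|99|
→ t2 |9f|82|43|9f|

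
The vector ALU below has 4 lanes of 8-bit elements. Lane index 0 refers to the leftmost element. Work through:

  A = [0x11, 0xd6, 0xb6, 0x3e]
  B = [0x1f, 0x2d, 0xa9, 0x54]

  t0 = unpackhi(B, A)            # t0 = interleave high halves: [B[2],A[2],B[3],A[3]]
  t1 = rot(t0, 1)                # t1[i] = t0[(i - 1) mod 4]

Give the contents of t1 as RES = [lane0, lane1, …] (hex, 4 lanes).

→ t0 |a9|b6|54|3e|
→ t1 |3e|a9|b6|54|

RES = [ 0x3e  0xa9  0xb6  0x54 ]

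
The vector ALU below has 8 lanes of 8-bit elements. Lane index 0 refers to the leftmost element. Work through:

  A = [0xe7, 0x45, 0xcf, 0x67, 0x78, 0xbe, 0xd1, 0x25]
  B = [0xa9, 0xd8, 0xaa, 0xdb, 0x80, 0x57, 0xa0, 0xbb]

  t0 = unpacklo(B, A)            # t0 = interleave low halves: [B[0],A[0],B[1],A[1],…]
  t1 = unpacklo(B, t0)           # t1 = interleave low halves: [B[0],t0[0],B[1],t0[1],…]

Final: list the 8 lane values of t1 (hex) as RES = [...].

RES = [0xa9, 0xa9, 0xd8, 0xe7, 0xaa, 0xd8, 0xdb, 0x45]

→ t0 |a9|e7|d8|45|aa|cf|db|67|
→ t1 |a9|a9|d8|e7|aa|d8|db|45|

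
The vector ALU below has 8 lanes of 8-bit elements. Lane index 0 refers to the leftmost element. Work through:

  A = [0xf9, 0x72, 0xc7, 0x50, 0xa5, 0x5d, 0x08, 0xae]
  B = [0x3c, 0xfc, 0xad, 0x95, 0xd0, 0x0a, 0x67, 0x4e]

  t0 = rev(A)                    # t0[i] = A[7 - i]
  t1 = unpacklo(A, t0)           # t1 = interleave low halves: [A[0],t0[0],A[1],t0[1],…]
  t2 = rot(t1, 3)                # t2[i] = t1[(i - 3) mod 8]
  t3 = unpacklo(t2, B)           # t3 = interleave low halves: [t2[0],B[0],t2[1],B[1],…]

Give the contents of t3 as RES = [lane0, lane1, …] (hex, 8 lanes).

→ t0 |ae|08|5d|a5|50|c7|72|f9|
→ t1 |f9|ae|72|08|c7|5d|50|a5|
→ t2 |5d|50|a5|f9|ae|72|08|c7|
→ t3 |5d|3c|50|fc|a5|ad|f9|95|

RES = [0x5d, 0x3c, 0x50, 0xfc, 0xa5, 0xad, 0xf9, 0x95]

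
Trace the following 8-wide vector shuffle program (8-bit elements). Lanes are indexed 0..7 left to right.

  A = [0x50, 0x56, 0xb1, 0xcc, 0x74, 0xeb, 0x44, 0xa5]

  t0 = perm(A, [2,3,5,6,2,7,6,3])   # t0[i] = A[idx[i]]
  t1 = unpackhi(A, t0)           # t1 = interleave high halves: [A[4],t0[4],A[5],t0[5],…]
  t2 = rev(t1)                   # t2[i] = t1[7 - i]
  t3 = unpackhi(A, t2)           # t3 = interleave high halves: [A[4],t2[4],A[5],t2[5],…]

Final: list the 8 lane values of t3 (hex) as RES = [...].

RES = [0x74, 0xa5, 0xeb, 0xeb, 0x44, 0xb1, 0xa5, 0x74]

  t0: b1 cc eb 44 b1 a5 44 cc
  t1: 74 b1 eb a5 44 44 a5 cc
  t2: cc a5 44 44 a5 eb b1 74
  t3: 74 a5 eb eb 44 b1 a5 74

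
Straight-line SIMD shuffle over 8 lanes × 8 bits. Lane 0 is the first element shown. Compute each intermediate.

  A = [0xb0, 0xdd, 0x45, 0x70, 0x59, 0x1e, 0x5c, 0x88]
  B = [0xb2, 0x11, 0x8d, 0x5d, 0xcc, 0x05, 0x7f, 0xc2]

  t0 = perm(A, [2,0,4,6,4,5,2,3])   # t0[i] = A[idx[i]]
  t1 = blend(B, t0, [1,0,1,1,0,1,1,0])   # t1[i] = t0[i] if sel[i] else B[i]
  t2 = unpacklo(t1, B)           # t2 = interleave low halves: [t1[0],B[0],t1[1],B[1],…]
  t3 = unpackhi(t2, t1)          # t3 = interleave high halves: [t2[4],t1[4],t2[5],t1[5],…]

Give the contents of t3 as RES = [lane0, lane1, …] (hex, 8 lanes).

  t0: 45 b0 59 5c 59 1e 45 70
  t1: 45 11 59 5c cc 1e 45 c2
  t2: 45 b2 11 11 59 8d 5c 5d
  t3: 59 cc 8d 1e 5c 45 5d c2

RES = [0x59, 0xcc, 0x8d, 0x1e, 0x5c, 0x45, 0x5d, 0xc2]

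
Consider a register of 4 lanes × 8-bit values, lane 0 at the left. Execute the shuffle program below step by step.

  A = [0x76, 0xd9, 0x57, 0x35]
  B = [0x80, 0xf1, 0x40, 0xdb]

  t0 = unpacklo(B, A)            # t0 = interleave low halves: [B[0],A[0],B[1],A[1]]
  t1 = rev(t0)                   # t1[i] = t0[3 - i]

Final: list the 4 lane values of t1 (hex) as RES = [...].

RES = [0xd9, 0xf1, 0x76, 0x80]

t0 = [0x80, 0x76, 0xf1, 0xd9]
t1 = [0xd9, 0xf1, 0x76, 0x80]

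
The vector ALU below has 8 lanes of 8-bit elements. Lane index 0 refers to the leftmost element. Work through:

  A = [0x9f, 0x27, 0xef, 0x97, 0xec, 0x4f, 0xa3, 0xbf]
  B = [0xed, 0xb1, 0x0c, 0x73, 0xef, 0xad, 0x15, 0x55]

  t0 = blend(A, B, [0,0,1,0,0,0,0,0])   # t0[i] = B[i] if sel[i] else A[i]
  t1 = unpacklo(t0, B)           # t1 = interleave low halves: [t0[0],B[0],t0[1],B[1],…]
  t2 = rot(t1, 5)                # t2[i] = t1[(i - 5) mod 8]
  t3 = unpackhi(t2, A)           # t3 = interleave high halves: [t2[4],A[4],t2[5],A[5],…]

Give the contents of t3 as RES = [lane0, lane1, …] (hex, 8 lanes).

→ t0 |9f|27|0c|97|ec|4f|a3|bf|
→ t1 |9f|ed|27|b1|0c|0c|97|73|
→ t2 |b1|0c|0c|97|73|9f|ed|27|
→ t3 |73|ec|9f|4f|ed|a3|27|bf|

RES = [0x73, 0xec, 0x9f, 0x4f, 0xed, 0xa3, 0x27, 0xbf]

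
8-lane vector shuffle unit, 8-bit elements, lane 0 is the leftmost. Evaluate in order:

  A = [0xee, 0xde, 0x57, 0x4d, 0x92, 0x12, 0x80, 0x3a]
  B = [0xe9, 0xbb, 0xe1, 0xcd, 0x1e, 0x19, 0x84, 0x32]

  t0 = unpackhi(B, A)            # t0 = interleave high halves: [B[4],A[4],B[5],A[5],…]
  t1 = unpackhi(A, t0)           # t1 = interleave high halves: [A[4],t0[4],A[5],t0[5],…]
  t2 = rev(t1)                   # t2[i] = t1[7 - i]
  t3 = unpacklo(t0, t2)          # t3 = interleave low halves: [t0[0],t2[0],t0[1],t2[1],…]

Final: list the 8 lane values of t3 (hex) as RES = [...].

t0 = [0x1e, 0x92, 0x19, 0x12, 0x84, 0x80, 0x32, 0x3a]
t1 = [0x92, 0x84, 0x12, 0x80, 0x80, 0x32, 0x3a, 0x3a]
t2 = [0x3a, 0x3a, 0x32, 0x80, 0x80, 0x12, 0x84, 0x92]
t3 = [0x1e, 0x3a, 0x92, 0x3a, 0x19, 0x32, 0x12, 0x80]

RES = [0x1e, 0x3a, 0x92, 0x3a, 0x19, 0x32, 0x12, 0x80]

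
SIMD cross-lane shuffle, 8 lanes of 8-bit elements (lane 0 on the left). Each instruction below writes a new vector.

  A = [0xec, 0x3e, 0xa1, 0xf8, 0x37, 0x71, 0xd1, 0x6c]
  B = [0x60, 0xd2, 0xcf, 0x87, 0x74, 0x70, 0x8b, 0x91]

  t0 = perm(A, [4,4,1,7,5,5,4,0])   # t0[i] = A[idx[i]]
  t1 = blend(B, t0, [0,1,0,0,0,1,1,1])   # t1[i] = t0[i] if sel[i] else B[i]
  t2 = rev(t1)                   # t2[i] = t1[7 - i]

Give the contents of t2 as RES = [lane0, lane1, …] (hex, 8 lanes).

t0 = [0x37, 0x37, 0x3e, 0x6c, 0x71, 0x71, 0x37, 0xec]
t1 = [0x60, 0x37, 0xcf, 0x87, 0x74, 0x71, 0x37, 0xec]
t2 = [0xec, 0x37, 0x71, 0x74, 0x87, 0xcf, 0x37, 0x60]

RES = [ 0xec  0x37  0x71  0x74  0x87  0xcf  0x37  0x60 ]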